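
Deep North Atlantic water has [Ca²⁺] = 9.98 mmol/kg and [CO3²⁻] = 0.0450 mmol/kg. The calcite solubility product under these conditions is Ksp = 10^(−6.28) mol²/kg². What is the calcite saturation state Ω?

Ω = 0.856

Ksp = 10^(−6.28) = 5.248×10^-7
Ω = [Ca²⁺][CO3²⁻]/Ksp = (9.98×10^-3)(0.0450×10^-3) / 5.248×10^-7 = 0.856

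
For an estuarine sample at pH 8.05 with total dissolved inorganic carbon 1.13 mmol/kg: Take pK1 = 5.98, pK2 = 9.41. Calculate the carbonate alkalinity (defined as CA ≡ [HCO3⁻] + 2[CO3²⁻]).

CA = [HCO3⁻] + 2[CO3²⁻] = (α₁ + 2α₂)·DIC
At pH 8.05: [H⁺]/K1 = 10^-2.07 = 0.0085114, K2/[H⁺] = 10^-1.36 = 0.043652
α₁ = 1/(1 + 0.0085114 + 0.043652) = 1/1.0522 = 0.9504; α₂ = α₁·K2/[H⁺] = 0.04149
α₁ + 2α₂ = 1.0334
CA = 1.0334 × 1.13 = 1.17 mmol/kg

CA = 1.17 mmol/kg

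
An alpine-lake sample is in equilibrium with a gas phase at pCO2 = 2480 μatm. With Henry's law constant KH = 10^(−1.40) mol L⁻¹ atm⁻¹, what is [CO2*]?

KH = 10^(−1.40) = 3.981×10^-2 mol L⁻¹ atm⁻¹
[CO2*] = KH · pCO2 = 3.981×10^-2 × 2480×10^-6 atm = 9.87×10^-5 mol/L

[CO2*] = 98.7 μmol/L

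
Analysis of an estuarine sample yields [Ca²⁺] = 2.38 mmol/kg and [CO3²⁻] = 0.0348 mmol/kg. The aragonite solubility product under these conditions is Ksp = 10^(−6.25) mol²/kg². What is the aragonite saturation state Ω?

Ω = 0.147

Ksp = 10^(−6.25) = 5.623×10^-7
Ω = [Ca²⁺][CO3²⁻]/Ksp = (2.38×10^-3)(0.0348×10^-3) / 5.623×10^-7 = 0.147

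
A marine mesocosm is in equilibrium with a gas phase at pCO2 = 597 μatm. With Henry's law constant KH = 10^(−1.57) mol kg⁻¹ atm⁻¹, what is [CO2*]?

[CO2*] = 16.1 μmol/kg

KH = 10^(−1.57) = 2.692×10^-2 mol kg⁻¹ atm⁻¹
[CO2*] = KH · pCO2 = 2.692×10^-2 × 597×10^-6 atm = 1.61×10^-5 mol/kg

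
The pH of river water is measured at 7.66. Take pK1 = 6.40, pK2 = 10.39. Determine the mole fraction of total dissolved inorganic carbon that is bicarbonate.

α₁ = 0.946

α₁ = 1 / (1 + [H⁺]/K1 + K2/[H⁺]) = 1 / (1 + 10^-1.26 + 10^-2.73)
   = 1 / (1 + 0.054954 + 0.0018621) = 1/1.0568 = 0.9462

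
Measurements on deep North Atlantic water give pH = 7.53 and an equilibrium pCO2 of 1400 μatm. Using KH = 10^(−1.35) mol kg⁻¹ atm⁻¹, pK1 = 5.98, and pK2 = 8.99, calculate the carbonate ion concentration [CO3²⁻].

[CO2*] = KH · pCO2 = 10^(−1.35) × 1400×10^-6 = 6.254×10^-5 mol/kg
α₀ = 1/(1 + K1/[H⁺] + K1K2/[H⁺]²) = 1/(1 + 10^+1.55 + 10^+0.09) = 0.02652
DIC = [CO2*]/α₀ = 6.254×10^-5 / 0.02652 = 2.358 mmol/kg
[CO3²⁻] = α₂·DIC; α₂ = 0.03262, so [CO3²⁻] = 0.03262 × 2.358 = 0.0769 mmol/kg

[CO3²⁻] = 0.0769 mmol/kg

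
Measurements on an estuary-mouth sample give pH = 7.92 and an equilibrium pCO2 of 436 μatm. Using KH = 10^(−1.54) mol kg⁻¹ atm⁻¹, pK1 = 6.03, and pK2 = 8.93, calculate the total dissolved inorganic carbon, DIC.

DIC = 1.08 mmol/kg

[CO2*] = KH · pCO2 = 10^(−1.54) × 436×10^-6 = 1.257×10^-5 mol/kg
α₀ = 1/(1 + K1/[H⁺] + K1K2/[H⁺]²) = 1/(1 + 10^+1.89 + 10^+0.88) = 0.01160
DIC = [CO2*]/α₀ = 1.257×10^-5 / 0.01160 = 1.08 mmol/kg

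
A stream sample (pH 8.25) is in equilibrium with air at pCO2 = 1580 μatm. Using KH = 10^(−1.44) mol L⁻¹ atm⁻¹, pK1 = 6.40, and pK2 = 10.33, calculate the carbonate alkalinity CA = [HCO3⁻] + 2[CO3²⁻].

CA = 4.13 mmol/L

[CO2*] = KH · pCO2 = 10^(−1.44) × 1580×10^-6 = 5.737×10^-5 mol/L
α₀ = 1/(1 + K1/[H⁺] + K1K2/[H⁺]²) = 1/(1 + 10^+1.85 + 10^-0.23) = 0.01382
DIC = [CO2*]/α₀ = 5.737×10^-5 / 0.01382 = 4.152 mmol/L
CA = (α₁ + 2α₂)·DIC = (0.9780 + 2×0.008135) × 4.152 = 4.13 mmol/L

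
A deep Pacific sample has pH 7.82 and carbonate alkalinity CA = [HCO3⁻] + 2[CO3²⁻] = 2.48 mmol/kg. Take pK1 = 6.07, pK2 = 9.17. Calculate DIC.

CA = [HCO3⁻] + 2[CO3²⁻] = (α₁ + 2α₂)·DIC
At pH 7.82: [H⁺]/K1 = 10^-1.75 = 0.017783, K2/[H⁺] = 10^-1.35 = 0.044668
α₁ = 1/(1 + 0.017783 + 0.044668) = 1/1.0625 = 0.9412; α₂ = α₁·K2/[H⁺] = 0.04204
α₁ + 2α₂ = 1.0253
DIC = CA / (α₁ + 2α₂) = 2.48 / 1.0253 = 2.42 mmol/kg

DIC = 2.42 mmol/kg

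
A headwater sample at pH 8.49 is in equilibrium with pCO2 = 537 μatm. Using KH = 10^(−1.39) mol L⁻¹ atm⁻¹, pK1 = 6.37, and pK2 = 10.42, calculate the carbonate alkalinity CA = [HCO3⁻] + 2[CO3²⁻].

[CO2*] = KH · pCO2 = 10^(−1.39) × 537×10^-6 = 2.188×10^-5 mol/L
α₀ = 1/(1 + K1/[H⁺] + K1K2/[H⁺]²) = 1/(1 + 10^+2.12 + 10^+0.19) = 0.007442
DIC = [CO2*]/α₀ = 2.188×10^-5 / 0.007442 = 2.940 mmol/L
CA = (α₁ + 2α₂)·DIC = (0.9810 + 2×0.01153) × 2.940 = 2.95 mmol/L

CA = 2.95 mmol/L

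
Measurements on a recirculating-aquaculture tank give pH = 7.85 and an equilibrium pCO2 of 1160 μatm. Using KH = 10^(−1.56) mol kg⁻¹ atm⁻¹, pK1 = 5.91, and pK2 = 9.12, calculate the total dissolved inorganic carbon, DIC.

[CO2*] = KH · pCO2 = 10^(−1.56) × 1160×10^-6 = 3.195×10^-5 mol/kg
α₀ = 1/(1 + K1/[H⁺] + K1K2/[H⁺]²) = 1/(1 + 10^+1.94 + 10^+0.67) = 0.01078
DIC = [CO2*]/α₀ = 3.195×10^-5 / 0.01078 = 2.96 mmol/kg

DIC = 2.96 mmol/kg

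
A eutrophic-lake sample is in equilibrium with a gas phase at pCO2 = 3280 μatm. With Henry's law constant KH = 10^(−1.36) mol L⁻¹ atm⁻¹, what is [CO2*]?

KH = 10^(−1.36) = 4.365×10^-2 mol L⁻¹ atm⁻¹
[CO2*] = KH · pCO2 = 4.365×10^-2 × 3280×10^-6 atm = 1.43×10^-4 mol/L

[CO2*] = 143 μmol/L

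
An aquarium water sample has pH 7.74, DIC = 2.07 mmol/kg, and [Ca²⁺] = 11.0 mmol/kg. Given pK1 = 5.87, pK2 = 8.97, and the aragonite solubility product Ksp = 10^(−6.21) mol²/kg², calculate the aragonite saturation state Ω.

Ω = 2.03

α₂ = 1 / (1 + [H⁺]/K2 + [H⁺]²/(K1K2)) = 1 / (1 + 10^+1.23 + 10^-0.64)
   = 1 / (1 + 16.982 + 0.22909) = 1/18.212 = 0.05491
[CO3²⁻] = α₂ × DIC = 0.05491 × 2.07 = 0.1137 mmol/kg
Ksp = 10^(−6.21) = 6.166×10^-7
Ω = [Ca²⁺][CO3²⁻]/Ksp = (11.0×10^-3)(1.137×10^-4) / 6.166×10^-7 = 2.03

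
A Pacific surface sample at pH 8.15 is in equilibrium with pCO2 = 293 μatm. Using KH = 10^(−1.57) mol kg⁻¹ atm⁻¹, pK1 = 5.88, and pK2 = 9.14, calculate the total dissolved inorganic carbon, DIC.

DIC = 1.63 mmol/kg

[CO2*] = KH · pCO2 = 10^(−1.57) × 293×10^-6 = 7.886×10^-6 mol/kg
α₀ = 1/(1 + K1/[H⁺] + K1K2/[H⁺]²) = 1/(1 + 10^+2.27 + 10^+1.28) = 0.004848
DIC = [CO2*]/α₀ = 7.886×10^-6 / 0.004848 = 1.63 mmol/kg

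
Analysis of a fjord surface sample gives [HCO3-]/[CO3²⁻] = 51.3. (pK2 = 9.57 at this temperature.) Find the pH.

From K2 = [H⁺][CO3²⁻]/[HCO3-]:  pH = pK2 − log₁₀([HCO3-]/[CO3²⁻])
log₁₀(51.3) = +1.710
pH = 9.57 − (+1.710) = 7.86

pH = 7.86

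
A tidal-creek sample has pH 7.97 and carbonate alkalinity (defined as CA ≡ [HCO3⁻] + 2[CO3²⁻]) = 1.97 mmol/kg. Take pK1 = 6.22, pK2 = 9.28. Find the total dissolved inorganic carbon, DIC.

CA = [HCO3⁻] + 2[CO3²⁻] = (α₁ + 2α₂)·DIC
At pH 7.97: [H⁺]/K1 = 10^-1.75 = 0.017783, K2/[H⁺] = 10^-1.31 = 0.048978
α₁ = 1/(1 + 0.017783 + 0.048978) = 1/1.0668 = 0.9374; α₂ = α₁·K2/[H⁺] = 0.04591
α₁ + 2α₂ = 1.0292
DIC = CA / (α₁ + 2α₂) = 1.97 / 1.0292 = 1.91 mmol/kg

DIC = 1.91 mmol/kg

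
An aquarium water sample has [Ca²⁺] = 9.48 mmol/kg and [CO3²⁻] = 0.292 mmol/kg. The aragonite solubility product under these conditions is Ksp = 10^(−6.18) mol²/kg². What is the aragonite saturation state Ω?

Ω = 4.19

Ksp = 10^(−6.18) = 6.607×10^-7
Ω = [Ca²⁺][CO3²⁻]/Ksp = (9.48×10^-3)(0.292×10^-3) / 6.607×10^-7 = 4.19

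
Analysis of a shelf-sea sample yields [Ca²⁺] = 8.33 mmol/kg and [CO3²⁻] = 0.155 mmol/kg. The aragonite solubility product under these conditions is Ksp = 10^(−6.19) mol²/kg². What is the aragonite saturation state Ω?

Ksp = 10^(−6.19) = 6.457×10^-7
Ω = [Ca²⁺][CO3²⁻]/Ksp = (8.33×10^-3)(0.155×10^-3) / 6.457×10^-7 = 2.00

Ω = 2.00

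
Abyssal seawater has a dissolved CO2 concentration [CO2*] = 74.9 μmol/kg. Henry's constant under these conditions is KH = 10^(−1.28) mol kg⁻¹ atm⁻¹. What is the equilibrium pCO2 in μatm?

pCO2 = 1430 μatm

KH = 10^(−1.28) = 5.248×10^-2 mol kg⁻¹ atm⁻¹
pCO2 = [CO2*]/KH = 74.9×10^-6 / 5.248×10^-2 = 1.43×10^-3 atm = 1430 μatm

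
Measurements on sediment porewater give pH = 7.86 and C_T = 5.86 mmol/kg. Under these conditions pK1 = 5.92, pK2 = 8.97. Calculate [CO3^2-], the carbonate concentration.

[CO3²⁻] = 0.418 mmol/kg

α₂ = 1 / (1 + [H⁺]/K2 + [H⁺]²/(K1K2)) = 1 / (1 + 10^+1.11 + 10^-0.83)
   = 1 / (1 + 12.882 + 0.14791) = 1/14.030 = 0.07127
[CO3²⁻] = α₂ × DIC = 0.07127 × 5.86 = 0.418 mmol/kg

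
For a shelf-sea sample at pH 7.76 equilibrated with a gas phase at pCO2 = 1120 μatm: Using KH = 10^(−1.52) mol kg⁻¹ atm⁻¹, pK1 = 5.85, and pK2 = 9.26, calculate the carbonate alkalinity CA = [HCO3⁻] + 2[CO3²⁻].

[CO2*] = KH · pCO2 = 10^(−1.52) × 1120×10^-6 = 3.382×10^-5 mol/kg
α₀ = 1/(1 + K1/[H⁺] + K1K2/[H⁺]²) = 1/(1 + 10^+1.91 + 10^+0.41) = 0.01179
DIC = [CO2*]/α₀ = 3.382×10^-5 / 0.01179 = 2.870 mmol/kg
CA = (α₁ + 2α₂)·DIC = (0.9579 + 2×0.03029) × 2.870 = 2.92 mmol/kg

CA = 2.92 mmol/kg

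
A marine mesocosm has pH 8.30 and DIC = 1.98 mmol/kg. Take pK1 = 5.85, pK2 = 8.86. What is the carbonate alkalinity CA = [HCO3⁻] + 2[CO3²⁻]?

CA = 2.40 mmol/kg

CA = [HCO3⁻] + 2[CO3²⁻] = (α₁ + 2α₂)·DIC
At pH 8.30: [H⁺]/K1 = 10^-2.45 = 0.0035481, K2/[H⁺] = 10^-0.56 = 0.27542
α₁ = 1/(1 + 0.0035481 + 0.27542) = 1/1.2790 = 0.7819; α₂ = α₁·K2/[H⁺] = 0.2153
α₁ + 2α₂ = 1.2126
CA = 1.2126 × 1.98 = 2.40 mmol/kg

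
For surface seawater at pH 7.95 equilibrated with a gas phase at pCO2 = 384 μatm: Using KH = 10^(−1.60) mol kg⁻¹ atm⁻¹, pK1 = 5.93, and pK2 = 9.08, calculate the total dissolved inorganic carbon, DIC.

[CO2*] = KH · pCO2 = 10^(−1.60) × 384×10^-6 = 9.646×10^-6 mol/kg
α₀ = 1/(1 + K1/[H⁺] + K1K2/[H⁺]²) = 1/(1 + 10^+2.02 + 10^+0.89) = 0.008812
DIC = [CO2*]/α₀ = 9.646×10^-6 / 0.008812 = 1.09 mmol/kg

DIC = 1.09 mmol/kg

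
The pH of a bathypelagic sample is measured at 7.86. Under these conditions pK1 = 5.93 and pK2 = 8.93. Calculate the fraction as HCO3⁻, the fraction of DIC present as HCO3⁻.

α₁ = 0.912

α₁ = 1 / (1 + [H⁺]/K1 + K2/[H⁺]) = 1 / (1 + 10^-1.93 + 10^-1.07)
   = 1 / (1 + 0.011749 + 0.085114) = 1/1.0969 = 0.9117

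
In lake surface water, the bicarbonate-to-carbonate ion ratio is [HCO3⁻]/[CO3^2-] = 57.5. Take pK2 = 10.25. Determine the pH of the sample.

pH = 8.49

From K2 = [H⁺][CO3^2-]/[HCO3⁻]:  pH = pK2 − log₁₀([HCO3⁻]/[CO3^2-])
log₁₀(57.5) = +1.760
pH = 10.25 − (+1.760) = 8.49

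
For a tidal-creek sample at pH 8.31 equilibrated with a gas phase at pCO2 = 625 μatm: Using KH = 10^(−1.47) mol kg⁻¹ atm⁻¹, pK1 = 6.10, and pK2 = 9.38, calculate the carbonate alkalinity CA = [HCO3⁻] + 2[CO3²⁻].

[CO2*] = KH · pCO2 = 10^(−1.47) × 625×10^-6 = 2.118×10^-5 mol/kg
α₀ = 1/(1 + K1/[H⁺] + K1K2/[H⁺]²) = 1/(1 + 10^+2.21 + 10^+1.14) = 0.005650
DIC = [CO2*]/α₀ = 2.118×10^-5 / 0.005650 = 3.748 mmol/kg
CA = (α₁ + 2α₂)·DIC = (0.9164 + 2×0.07799) × 3.748 = 4.02 mmol/kg

CA = 4.02 mmol/kg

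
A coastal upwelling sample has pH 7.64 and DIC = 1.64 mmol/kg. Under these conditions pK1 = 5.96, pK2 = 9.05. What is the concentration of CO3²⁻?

α₂ = 1 / (1 + [H⁺]/K2 + [H⁺]²/(K1K2)) = 1 / (1 + 10^+1.41 + 10^-0.27)
   = 1 / (1 + 25.704 + 0.53703) = 1/27.241 = 0.03671
[CO3²⁻] = α₂ × DIC = 0.03671 × 1.64 = 0.0602 mmol/kg

[CO3²⁻] = 0.0602 mmol/kg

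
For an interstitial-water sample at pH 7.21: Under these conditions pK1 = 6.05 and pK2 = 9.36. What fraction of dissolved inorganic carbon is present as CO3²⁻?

α₂ = 1 / (1 + [H⁺]/K2 + [H⁺]²/(K1K2)) = 1 / (1 + 10^+2.15 + 10^+0.99)
   = 1 / (1 + 141.25 + 9.7724) = 1/152.03 = 0.006578

α₂ = 0.00658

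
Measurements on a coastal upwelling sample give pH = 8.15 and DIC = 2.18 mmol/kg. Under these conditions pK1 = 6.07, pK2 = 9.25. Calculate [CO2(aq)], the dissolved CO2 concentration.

[CO2*] = 16.7 μmol/kg

α₀ = 1 / (1 + K1/[H⁺] + K1K2/[H⁺]²) = 1 / (1 + 10^+2.08 + 10^+0.98)
   = 1 / (1 + 120.23 + 9.5499) = 1/130.78 = 0.007647
[CO2*] = α₀ × DIC = 0.007647 × 2.18 = 0.0167 mmol/kg = 16.7 μmol/kg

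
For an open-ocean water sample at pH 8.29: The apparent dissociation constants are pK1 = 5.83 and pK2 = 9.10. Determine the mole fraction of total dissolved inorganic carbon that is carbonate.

α₂ = 0.134

α₂ = 1 / (1 + [H⁺]/K2 + [H⁺]²/(K1K2)) = 1 / (1 + 10^+0.81 + 10^-1.65)
   = 1 / (1 + 6.4565 + 0.022387) = 1/7.4789 = 0.1337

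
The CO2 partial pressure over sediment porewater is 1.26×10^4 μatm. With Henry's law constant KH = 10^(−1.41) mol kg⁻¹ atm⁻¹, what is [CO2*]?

[CO2*] = 490 μmol/kg

KH = 10^(−1.41) = 3.890×10^-2 mol kg⁻¹ atm⁻¹
[CO2*] = KH · pCO2 = 3.890×10^-2 × 1.26×10^4×10^-6 atm = 4.90×10^-4 mol/kg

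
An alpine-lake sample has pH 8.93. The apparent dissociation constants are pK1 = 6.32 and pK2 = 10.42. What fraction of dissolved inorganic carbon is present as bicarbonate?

α₁ = 1 / (1 + [H⁺]/K1 + K2/[H⁺]) = 1 / (1 + 10^-2.61 + 10^-1.49)
   = 1 / (1 + 0.0024547 + 0.032359) = 1/1.0348 = 0.9664

α₁ = 0.966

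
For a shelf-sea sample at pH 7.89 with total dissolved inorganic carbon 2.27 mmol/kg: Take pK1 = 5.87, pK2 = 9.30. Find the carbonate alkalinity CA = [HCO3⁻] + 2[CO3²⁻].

CA = [HCO3⁻] + 2[CO3²⁻] = (α₁ + 2α₂)·DIC
At pH 7.89: [H⁺]/K1 = 10^-2.02 = 0.0095499, K2/[H⁺] = 10^-1.41 = 0.038905
α₁ = 1/(1 + 0.0095499 + 0.038905) = 1/1.0485 = 0.9538; α₂ = α₁·K2/[H⁺] = 0.03711
α₁ + 2α₂ = 1.0280
CA = 1.0280 × 2.27 = 2.33 mmol/kg

CA = 2.33 mmol/kg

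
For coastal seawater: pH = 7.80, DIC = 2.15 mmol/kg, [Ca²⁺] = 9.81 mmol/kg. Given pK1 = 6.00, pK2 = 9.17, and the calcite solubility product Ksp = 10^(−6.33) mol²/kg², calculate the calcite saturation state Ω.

Ω = 1.82

α₂ = 1 / (1 + [H⁺]/K2 + [H⁺]²/(K1K2)) = 1 / (1 + 10^+1.37 + 10^-0.43)
   = 1 / (1 + 23.442 + 0.37154) = 1/24.814 = 0.04030
[CO3²⁻] = α₂ × DIC = 0.04030 × 2.15 = 0.08665 mmol/kg
Ksp = 10^(−6.33) = 4.677×10^-7
Ω = [Ca²⁺][CO3²⁻]/Ksp = (9.81×10^-3)(8.665×10^-5) / 4.677×10^-7 = 1.82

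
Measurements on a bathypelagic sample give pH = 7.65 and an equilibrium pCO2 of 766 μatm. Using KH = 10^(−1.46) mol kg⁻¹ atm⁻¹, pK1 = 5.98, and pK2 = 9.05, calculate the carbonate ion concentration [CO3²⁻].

[CO2*] = KH · pCO2 = 10^(−1.46) × 766×10^-6 = 2.656×10^-5 mol/kg
α₀ = 1/(1 + K1/[H⁺] + K1K2/[H⁺]²) = 1/(1 + 10^+1.67 + 10^+0.27) = 0.02015
DIC = [CO2*]/α₀ = 2.656×10^-5 / 0.02015 = 1.318 mmol/kg
[CO3²⁻] = α₂·DIC; α₂ = 0.03752, so [CO3²⁻] = 0.03752 × 1.318 = 0.0495 mmol/kg

[CO3²⁻] = 0.0495 mmol/kg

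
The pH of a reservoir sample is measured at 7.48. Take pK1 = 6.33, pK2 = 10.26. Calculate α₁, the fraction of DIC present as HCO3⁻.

α₁ = 0.932

α₁ = 1 / (1 + [H⁺]/K1 + K2/[H⁺]) = 1 / (1 + 10^-1.15 + 10^-2.78)
   = 1 / (1 + 0.070795 + 0.0016596) = 1/1.0725 = 0.9324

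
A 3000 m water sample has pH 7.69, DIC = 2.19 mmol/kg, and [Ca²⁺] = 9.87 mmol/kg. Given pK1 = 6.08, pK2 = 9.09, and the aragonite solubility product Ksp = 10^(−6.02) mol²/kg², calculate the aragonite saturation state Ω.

α₂ = 1 / (1 + [H⁺]/K2 + [H⁺]²/(K1K2)) = 1 / (1 + 10^+1.40 + 10^-0.21)
   = 1 / (1 + 25.119 + 0.61660) = 1/26.735 = 0.03740
[CO3²⁻] = α₂ × DIC = 0.03740 × 2.19 = 0.08191 mmol/kg
Ksp = 10^(−6.02) = 9.550×10^-7
Ω = [Ca²⁺][CO3²⁻]/Ksp = (9.87×10^-3)(8.191×10^-5) / 9.550×10^-7 = 0.847

Ω = 0.847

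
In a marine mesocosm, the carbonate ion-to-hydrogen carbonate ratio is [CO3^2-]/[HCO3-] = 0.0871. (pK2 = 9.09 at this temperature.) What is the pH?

pH = 8.03

From K2 = [H⁺][CO3^2-]/[HCO3-]:  pH = pK2 + log₁₀([CO3^2-]/[HCO3-])
log₁₀(0.0871) = -1.060
pH = 9.09 + (-1.060) = 8.03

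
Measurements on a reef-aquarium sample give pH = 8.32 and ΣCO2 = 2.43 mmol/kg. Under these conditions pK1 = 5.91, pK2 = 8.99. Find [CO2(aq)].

α₀ = 1 / (1 + K1/[H⁺] + K1K2/[H⁺]²) = 1 / (1 + 10^+2.41 + 10^+1.74)
   = 1 / (1 + 257.04 + 54.954) = 1/312.99 = 0.003195
[CO2*] = α₀ × DIC = 0.003195 × 2.43 = 0.00776 mmol/kg = 7.76 μmol/kg

[CO2*] = 7.76 μmol/kg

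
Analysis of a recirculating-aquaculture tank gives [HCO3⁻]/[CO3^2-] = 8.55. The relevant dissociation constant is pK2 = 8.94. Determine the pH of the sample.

From K2 = [H⁺][CO3^2-]/[HCO3⁻]:  pH = pK2 − log₁₀([HCO3⁻]/[CO3^2-])
log₁₀(8.55) = +0.932
pH = 8.94 − (+0.932) = 8.01

pH = 8.01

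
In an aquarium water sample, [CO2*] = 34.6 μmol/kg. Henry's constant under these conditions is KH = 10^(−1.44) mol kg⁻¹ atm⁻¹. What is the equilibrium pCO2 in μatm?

KH = 10^(−1.44) = 3.631×10^-2 mol kg⁻¹ atm⁻¹
pCO2 = [CO2*]/KH = 34.6×10^-6 / 3.631×10^-2 = 9.53×10^-4 atm = 953 μatm

pCO2 = 953 μatm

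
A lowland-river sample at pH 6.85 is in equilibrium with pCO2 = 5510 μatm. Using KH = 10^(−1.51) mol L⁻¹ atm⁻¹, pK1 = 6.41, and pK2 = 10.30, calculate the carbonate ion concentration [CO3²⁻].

[CO2*] = KH · pCO2 = 10^(−1.51) × 5510×10^-6 = 1.703×10^-4 mol/L
α₀ = 1/(1 + K1/[H⁺] + K1K2/[H⁺]²) = 1/(1 + 10^+0.44 + 10^-3.01) = 0.2663
DIC = [CO2*]/α₀ = 1.703×10^-4 / 0.2663 = 0.6394 mmol/L
[CO3²⁻] = α₂·DIC; α₂ = 0.0002602, so [CO3²⁻] = 0.0002602 × 0.6394 = 0.000166 mmol/L = 0.166 μmol/L

[CO3²⁻] = 0.166 μmol/L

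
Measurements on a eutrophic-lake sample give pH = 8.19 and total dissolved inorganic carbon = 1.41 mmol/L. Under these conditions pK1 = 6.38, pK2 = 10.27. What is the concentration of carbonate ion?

α₂ = 1 / (1 + [H⁺]/K2 + [H⁺]²/(K1K2)) = 1 / (1 + 10^+2.08 + 10^+0.27)
   = 1 / (1 + 120.23 + 1.8621) = 1/123.09 = 0.008124
[CO3²⁻] = α₂ × DIC = 0.008124 × 1.41 = 0.0115 mmol/L = 11.5 μmol/L

[CO3²⁻] = 11.5 μmol/L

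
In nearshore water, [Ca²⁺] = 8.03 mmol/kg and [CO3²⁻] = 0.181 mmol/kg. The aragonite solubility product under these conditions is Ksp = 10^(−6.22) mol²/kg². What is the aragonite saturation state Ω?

Ω = 2.41

Ksp = 10^(−6.22) = 6.026×10^-7
Ω = [Ca²⁺][CO3²⁻]/Ksp = (8.03×10^-3)(0.181×10^-3) / 6.026×10^-7 = 2.41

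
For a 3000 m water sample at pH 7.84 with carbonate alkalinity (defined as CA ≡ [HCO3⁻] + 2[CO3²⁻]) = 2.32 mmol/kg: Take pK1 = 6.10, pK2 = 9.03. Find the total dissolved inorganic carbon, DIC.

DIC = 2.22 mmol/kg

CA = [HCO3⁻] + 2[CO3²⁻] = (α₁ + 2α₂)·DIC
At pH 7.84: [H⁺]/K1 = 10^-1.74 = 0.018197, K2/[H⁺] = 10^-1.19 = 0.064565
α₁ = 1/(1 + 0.018197 + 0.064565) = 1/1.0828 = 0.9236; α₂ = α₁·K2/[H⁺] = 0.05963
α₁ + 2α₂ = 1.0428
DIC = CA / (α₁ + 2α₂) = 2.32 / 1.0428 = 2.22 mmol/kg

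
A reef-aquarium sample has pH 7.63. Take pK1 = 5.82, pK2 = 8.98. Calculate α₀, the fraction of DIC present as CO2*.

α₀ = 0.0146

α₀ = 1 / (1 + K1/[H⁺] + K1K2/[H⁺]²) = 1 / (1 + 10^+1.81 + 10^+0.46)
   = 1 / (1 + 64.565 + 2.8840) = 1/68.449 = 0.01461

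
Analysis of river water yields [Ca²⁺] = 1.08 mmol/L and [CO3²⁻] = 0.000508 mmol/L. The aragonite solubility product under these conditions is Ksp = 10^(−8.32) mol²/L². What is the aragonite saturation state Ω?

Ω = 0.115

Ksp = 10^(−8.32) = 4.786×10^-9
Ω = [Ca²⁺][CO3²⁻]/Ksp = (1.08×10^-3)(0.000508×10^-3) / 4.786×10^-9 = 0.115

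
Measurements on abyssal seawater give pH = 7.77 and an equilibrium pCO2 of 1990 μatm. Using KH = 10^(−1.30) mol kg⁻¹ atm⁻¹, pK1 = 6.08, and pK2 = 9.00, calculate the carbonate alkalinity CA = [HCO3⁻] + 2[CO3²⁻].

CA = 5.46 mmol/kg

[CO2*] = KH · pCO2 = 10^(−1.30) × 1990×10^-6 = 9.974×10^-5 mol/kg
α₀ = 1/(1 + K1/[H⁺] + K1K2/[H⁺]²) = 1/(1 + 10^+1.69 + 10^+0.46) = 0.01892
DIC = [CO2*]/α₀ = 9.974×10^-5 / 0.01892 = 5.272 mmol/kg
CA = (α₁ + 2α₂)·DIC = (0.9265 + 2×0.05456) × 5.272 = 5.46 mmol/kg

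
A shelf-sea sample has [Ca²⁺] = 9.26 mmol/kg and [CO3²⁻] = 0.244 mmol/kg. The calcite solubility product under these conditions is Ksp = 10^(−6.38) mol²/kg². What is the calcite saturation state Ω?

Ksp = 10^(−6.38) = 4.169×10^-7
Ω = [Ca²⁺][CO3²⁻]/Ksp = (9.26×10^-3)(0.244×10^-3) / 4.169×10^-7 = 5.42

Ω = 5.42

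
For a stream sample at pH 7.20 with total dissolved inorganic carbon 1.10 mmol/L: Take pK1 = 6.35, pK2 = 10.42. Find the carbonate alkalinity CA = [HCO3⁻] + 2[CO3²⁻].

CA = 0.965 mmol/L

CA = [HCO3⁻] + 2[CO3²⁻] = (α₁ + 2α₂)·DIC
At pH 7.20: [H⁺]/K1 = 10^-0.85 = 0.14125, K2/[H⁺] = 10^-3.22 = 0.00060256
α₁ = 1/(1 + 0.14125 + 0.00060256) = 1/1.1419 = 0.8758; α₂ = α₁·K2/[H⁺] = 0.0005277
α₁ + 2α₂ = 0.8768
CA = 0.8768 × 1.10 = 0.965 mmol/L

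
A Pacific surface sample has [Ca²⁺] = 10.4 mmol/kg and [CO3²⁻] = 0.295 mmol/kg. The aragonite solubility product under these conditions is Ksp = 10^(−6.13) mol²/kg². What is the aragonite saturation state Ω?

Ksp = 10^(−6.13) = 7.413×10^-7
Ω = [Ca²⁺][CO3²⁻]/Ksp = (10.4×10^-3)(0.295×10^-3) / 7.413×10^-7 = 4.14

Ω = 4.14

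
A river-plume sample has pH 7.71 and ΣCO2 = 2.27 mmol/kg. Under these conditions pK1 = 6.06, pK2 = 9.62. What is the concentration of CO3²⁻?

α₂ = 1 / (1 + [H⁺]/K2 + [H⁺]²/(K1K2)) = 1 / (1 + 10^+1.91 + 10^+0.26)
   = 1 / (1 + 81.283 + 1.8197) = 1/84.103 = 0.01189
[CO3²⁻] = α₂ × DIC = 0.01189 × 2.27 = 0.0270 mmol/kg

[CO3²⁻] = 0.0270 mmol/kg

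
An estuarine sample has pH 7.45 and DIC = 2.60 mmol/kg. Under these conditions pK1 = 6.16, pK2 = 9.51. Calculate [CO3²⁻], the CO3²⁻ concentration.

[CO3²⁻] = 0.0214 mmol/kg

α₂ = 1 / (1 + [H⁺]/K2 + [H⁺]²/(K1K2)) = 1 / (1 + 10^+2.06 + 10^+0.77)
   = 1 / (1 + 114.82 + 5.8884) = 1/121.70 = 0.008217
[CO3²⁻] = α₂ × DIC = 0.008217 × 2.60 = 0.0214 mmol/kg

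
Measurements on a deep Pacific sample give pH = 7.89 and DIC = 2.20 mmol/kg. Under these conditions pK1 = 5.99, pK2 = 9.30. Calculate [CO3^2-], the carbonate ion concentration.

α₂ = 1 / (1 + [H⁺]/K2 + [H⁺]²/(K1K2)) = 1 / (1 + 10^+1.41 + 10^-0.49)
   = 1 / (1 + 25.704 + 0.32359) = 1/27.028 = 0.03700
[CO3²⁻] = α₂ × DIC = 0.03700 × 2.20 = 0.0814 mmol/kg

[CO3²⁻] = 0.0814 mmol/kg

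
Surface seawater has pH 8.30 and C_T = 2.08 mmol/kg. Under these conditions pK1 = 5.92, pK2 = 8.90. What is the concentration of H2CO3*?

[CO2*] = 6.91 μmol/kg

α₀ = 1 / (1 + K1/[H⁺] + K1K2/[H⁺]²) = 1 / (1 + 10^+2.38 + 10^+1.78)
   = 1 / (1 + 239.88 + 60.256) = 1/301.14 = 0.003321
[CO2*] = α₀ × DIC = 0.003321 × 2.08 = 0.00691 mmol/kg = 6.91 μmol/kg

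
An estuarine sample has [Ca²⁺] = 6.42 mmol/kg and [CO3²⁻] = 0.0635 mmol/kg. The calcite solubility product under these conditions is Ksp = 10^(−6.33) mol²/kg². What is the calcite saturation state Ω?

Ω = 0.872

Ksp = 10^(−6.33) = 4.677×10^-7
Ω = [Ca²⁺][CO3²⁻]/Ksp = (6.42×10^-3)(0.0635×10^-3) / 4.677×10^-7 = 0.872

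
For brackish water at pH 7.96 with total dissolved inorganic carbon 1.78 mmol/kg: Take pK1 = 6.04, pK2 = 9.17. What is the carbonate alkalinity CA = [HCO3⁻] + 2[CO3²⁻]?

CA = 1.86 mmol/kg

CA = [HCO3⁻] + 2[CO3²⁻] = (α₁ + 2α₂)·DIC
At pH 7.96: [H⁺]/K1 = 10^-1.92 = 0.012023, K2/[H⁺] = 10^-1.21 = 0.061660
α₁ = 1/(1 + 0.012023 + 0.061660) = 1/1.0737 = 0.9314; α₂ = α₁·K2/[H⁺] = 0.05743
α₁ + 2α₂ = 1.0462
CA = 1.0462 × 1.78 = 1.86 mmol/kg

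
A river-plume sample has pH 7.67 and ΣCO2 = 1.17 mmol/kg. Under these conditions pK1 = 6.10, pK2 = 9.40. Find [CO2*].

α₀ = 1 / (1 + K1/[H⁺] + K1K2/[H⁺]²) = 1 / (1 + 10^+1.57 + 10^-0.16)
   = 1 / (1 + 37.154 + 0.69183) = 1/38.845 = 0.02574
[CO2*] = α₀ × DIC = 0.02574 × 1.17 = 0.0301 mmol/kg

[CO2*] = 0.0301 mmol/kg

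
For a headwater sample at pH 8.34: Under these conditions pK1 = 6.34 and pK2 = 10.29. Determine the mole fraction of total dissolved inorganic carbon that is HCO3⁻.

α₁ = 1 / (1 + [H⁺]/K1 + K2/[H⁺]) = 1 / (1 + 10^-2.00 + 10^-1.95)
   = 1 / (1 + 0.010000 + 0.011220) = 1/1.0212 = 0.9792

α₁ = 0.979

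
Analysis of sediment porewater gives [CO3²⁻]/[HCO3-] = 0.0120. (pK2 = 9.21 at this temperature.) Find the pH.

From K2 = [H⁺][CO3²⁻]/[HCO3-]:  pH = pK2 + log₁₀([CO3²⁻]/[HCO3-])
log₁₀(0.0120) = -1.921
pH = 9.21 + (-1.921) = 7.29

pH = 7.29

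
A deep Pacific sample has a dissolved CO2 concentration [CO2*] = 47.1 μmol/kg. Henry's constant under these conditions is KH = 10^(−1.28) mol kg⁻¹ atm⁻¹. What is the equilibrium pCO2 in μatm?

pCO2 = 897 μatm

KH = 10^(−1.28) = 5.248×10^-2 mol kg⁻¹ atm⁻¹
pCO2 = [CO2*]/KH = 47.1×10^-6 / 5.248×10^-2 = 8.97×10^-4 atm = 897 μatm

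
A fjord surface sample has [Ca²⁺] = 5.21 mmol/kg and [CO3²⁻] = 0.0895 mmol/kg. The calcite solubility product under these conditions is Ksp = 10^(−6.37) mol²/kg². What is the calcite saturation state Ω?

Ω = 1.09

Ksp = 10^(−6.37) = 4.266×10^-7
Ω = [Ca²⁺][CO3²⁻]/Ksp = (5.21×10^-3)(0.0895×10^-3) / 4.266×10^-7 = 1.09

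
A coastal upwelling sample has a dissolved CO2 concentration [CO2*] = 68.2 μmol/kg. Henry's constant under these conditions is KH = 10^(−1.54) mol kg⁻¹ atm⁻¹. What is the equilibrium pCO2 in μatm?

pCO2 = 2360 μatm

KH = 10^(−1.54) = 2.884×10^-2 mol kg⁻¹ atm⁻¹
pCO2 = [CO2*]/KH = 68.2×10^-6 / 2.884×10^-2 = 2.36×10^-3 atm = 2360 μatm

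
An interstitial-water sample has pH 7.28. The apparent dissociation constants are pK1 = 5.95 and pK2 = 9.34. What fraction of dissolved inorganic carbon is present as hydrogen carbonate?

α₁ = 0.947

α₁ = 1 / (1 + [H⁺]/K1 + K2/[H⁺]) = 1 / (1 + 10^-1.33 + 10^-2.06)
   = 1 / (1 + 0.046774 + 0.0087096) = 1/1.0555 = 0.9474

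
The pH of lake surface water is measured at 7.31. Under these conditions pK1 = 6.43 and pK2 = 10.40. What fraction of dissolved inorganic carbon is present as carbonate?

α₂ = 0.000718

α₂ = 1 / (1 + [H⁺]/K2 + [H⁺]²/(K1K2)) = 1 / (1 + 10^+3.09 + 10^+2.21)
   = 1 / (1 + 1230.3 + 162.18) = 1/1393.4 = 0.0007176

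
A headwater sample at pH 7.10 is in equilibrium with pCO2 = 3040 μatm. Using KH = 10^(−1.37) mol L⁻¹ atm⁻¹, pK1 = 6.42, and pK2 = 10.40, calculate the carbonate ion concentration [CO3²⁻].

[CO3²⁻] = 0.311 μmol/L

[CO2*] = KH · pCO2 = 10^(−1.37) × 3040×10^-6 = 1.297×10^-4 mol/L
α₀ = 1/(1 + K1/[H⁺] + K1K2/[H⁺]²) = 1/(1 + 10^+0.68 + 10^-2.62) = 0.1728
DIC = [CO2*]/α₀ = 1.297×10^-4 / 0.1728 = 0.7507 mmol/L
[CO3²⁻] = α₂·DIC; α₂ = 0.0004144, so [CO3²⁻] = 0.0004144 × 0.7507 = 0.000311 mmol/L = 0.311 μmol/L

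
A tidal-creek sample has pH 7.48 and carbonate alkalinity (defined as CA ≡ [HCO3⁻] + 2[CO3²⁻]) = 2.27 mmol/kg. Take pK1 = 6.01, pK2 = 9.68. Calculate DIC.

CA = [HCO3⁻] + 2[CO3²⁻] = (α₁ + 2α₂)·DIC
At pH 7.48: [H⁺]/K1 = 10^-1.47 = 0.033884, K2/[H⁺] = 10^-2.20 = 0.0063096
α₁ = 1/(1 + 0.033884 + 0.0063096) = 1/1.0402 = 0.9614; α₂ = α₁·K2/[H⁺] = 0.006066
α₁ + 2α₂ = 0.9735
DIC = CA / (α₁ + 2α₂) = 2.27 / 0.9735 = 2.33 mmol/kg

DIC = 2.33 mmol/kg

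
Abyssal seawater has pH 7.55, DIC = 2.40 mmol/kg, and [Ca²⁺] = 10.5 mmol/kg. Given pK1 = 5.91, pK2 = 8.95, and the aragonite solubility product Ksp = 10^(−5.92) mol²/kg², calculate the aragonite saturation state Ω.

α₂ = 1 / (1 + [H⁺]/K2 + [H⁺]²/(K1K2)) = 1 / (1 + 10^+1.40 + 10^-0.24)
   = 1 / (1 + 25.119 + 0.57544) = 1/26.694 = 0.03746
[CO3²⁻] = α₂ × DIC = 0.03746 × 2.40 = 0.08991 mmol/kg
Ksp = 10^(−5.92) = 1.202×10^-6
Ω = [Ca²⁺][CO3²⁻]/Ksp = (10.5×10^-3)(8.991×10^-5) / 1.202×10^-6 = 0.785

Ω = 0.785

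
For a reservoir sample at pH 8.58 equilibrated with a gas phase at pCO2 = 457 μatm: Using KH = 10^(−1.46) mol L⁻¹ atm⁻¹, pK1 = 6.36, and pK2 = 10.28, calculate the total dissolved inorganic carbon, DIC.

DIC = 2.70 mmol/L

[CO2*] = KH · pCO2 = 10^(−1.46) × 457×10^-6 = 1.585×10^-5 mol/L
α₀ = 1/(1 + K1/[H⁺] + K1K2/[H⁺]²) = 1/(1 + 10^+2.22 + 10^+0.52) = 0.005873
DIC = [CO2*]/α₀ = 1.585×10^-5 / 0.005873 = 2.70 mmol/L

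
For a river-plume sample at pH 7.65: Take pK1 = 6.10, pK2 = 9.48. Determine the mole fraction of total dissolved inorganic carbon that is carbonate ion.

α₂ = 0.0142

α₂ = 1 / (1 + [H⁺]/K2 + [H⁺]²/(K1K2)) = 1 / (1 + 10^+1.83 + 10^+0.28)
   = 1 / (1 + 67.608 + 1.9055) = 1/70.514 = 0.01418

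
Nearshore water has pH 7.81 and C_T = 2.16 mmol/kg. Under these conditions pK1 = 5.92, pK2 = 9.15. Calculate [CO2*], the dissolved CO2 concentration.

α₀ = 1 / (1 + K1/[H⁺] + K1K2/[H⁺]²) = 1 / (1 + 10^+1.89 + 10^+0.55)
   = 1 / (1 + 77.625 + 3.5481) = 1/82.173 = 0.01217
[CO2*] = α₀ × DIC = 0.01217 × 2.16 = 0.0263 mmol/kg

[CO2*] = 0.0263 mmol/kg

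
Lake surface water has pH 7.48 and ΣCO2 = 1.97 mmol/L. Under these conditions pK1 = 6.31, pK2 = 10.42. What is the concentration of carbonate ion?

α₂ = 1 / (1 + [H⁺]/K2 + [H⁺]²/(K1K2)) = 1 / (1 + 10^+2.94 + 10^+1.77)
   = 1 / (1 + 870.96 + 58.884) = 1/930.85 = 0.001074
[CO3²⁻] = α₂ × DIC = 0.001074 × 1.97 = 0.00212 mmol/L = 2.12 μmol/L

[CO3²⁻] = 2.12 μmol/L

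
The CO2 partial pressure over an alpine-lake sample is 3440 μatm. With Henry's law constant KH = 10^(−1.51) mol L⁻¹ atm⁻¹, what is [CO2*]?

KH = 10^(−1.51) = 3.090×10^-2 mol L⁻¹ atm⁻¹
[CO2*] = KH · pCO2 = 3.090×10^-2 × 3440×10^-6 atm = 1.06×10^-4 mol/L

[CO2*] = 106 μmol/L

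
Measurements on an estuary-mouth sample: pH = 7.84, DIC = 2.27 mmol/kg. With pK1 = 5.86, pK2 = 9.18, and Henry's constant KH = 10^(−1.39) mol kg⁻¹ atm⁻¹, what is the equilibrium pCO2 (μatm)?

pCO2 = 552 μatm

α₀ = 1 / (1 + K1/[H⁺] + K1K2/[H⁺]²) = 1 / (1 + 10^+1.98 + 10^+0.64)
   = 1 / (1 + 95.499 + 4.3652) = 1/100.86 = 0.009914
[CO2*] = α₀ × DIC = 0.009914 × 2.27 = 0.02251 mmol/kg
pCO2 = [CO2*]/KH = 2.251×10^-5 / 4.074×10^-2 = 552 μatm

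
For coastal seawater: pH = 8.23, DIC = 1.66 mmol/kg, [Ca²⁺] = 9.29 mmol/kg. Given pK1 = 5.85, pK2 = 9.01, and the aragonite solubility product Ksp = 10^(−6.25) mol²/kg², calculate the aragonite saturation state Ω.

Ω = 3.89

α₂ = 1 / (1 + [H⁺]/K2 + [H⁺]²/(K1K2)) = 1 / (1 + 10^+0.78 + 10^-1.60)
   = 1 / (1 + 6.0256 + 0.025119) = 1/7.0507 = 0.1418
[CO3²⁻] = α₂ × DIC = 0.1418 × 1.66 = 0.2354 mmol/kg
Ksp = 10^(−6.25) = 5.623×10^-7
Ω = [Ca²⁺][CO3²⁻]/Ksp = (9.29×10^-3)(2.354×10^-4) / 5.623×10^-7 = 3.89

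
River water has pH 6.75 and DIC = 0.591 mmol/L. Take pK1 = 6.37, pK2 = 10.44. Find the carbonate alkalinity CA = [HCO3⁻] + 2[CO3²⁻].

CA = 0.417 mmol/L

CA = [HCO3⁻] + 2[CO3²⁻] = (α₁ + 2α₂)·DIC
At pH 6.75: [H⁺]/K1 = 10^-0.38 = 0.41687, K2/[H⁺] = 10^-3.69 = 0.00020417
α₁ = 1/(1 + 0.41687 + 0.00020417) = 1/1.4171 = 0.7057; α₂ = α₁·K2/[H⁺] = 0.0001441
α₁ + 2α₂ = 0.7060
CA = 0.7060 × 0.591 = 0.417 mmol/L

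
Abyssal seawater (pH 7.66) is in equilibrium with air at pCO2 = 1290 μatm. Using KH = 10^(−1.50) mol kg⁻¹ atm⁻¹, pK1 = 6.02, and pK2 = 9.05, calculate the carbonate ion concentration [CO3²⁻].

[CO3²⁻] = 0.0725 mmol/kg

[CO2*] = KH · pCO2 = 10^(−1.50) × 1290×10^-6 = 4.079×10^-5 mol/kg
α₀ = 1/(1 + K1/[H⁺] + K1K2/[H⁺]²) = 1/(1 + 10^+1.64 + 10^+0.25) = 0.02154
DIC = [CO2*]/α₀ = 4.079×10^-5 / 0.02154 = 1.894 mmol/kg
[CO3²⁻] = α₂·DIC; α₂ = 0.03830, so [CO3²⁻] = 0.03830 × 1.894 = 0.0725 mmol/kg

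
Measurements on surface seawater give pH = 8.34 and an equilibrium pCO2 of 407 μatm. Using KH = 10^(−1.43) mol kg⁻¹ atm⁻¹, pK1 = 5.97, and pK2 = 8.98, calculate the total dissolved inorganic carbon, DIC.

DIC = 4.37 mmol/kg

[CO2*] = KH · pCO2 = 10^(−1.43) × 407×10^-6 = 1.512×10^-5 mol/kg
α₀ = 1/(1 + K1/[H⁺] + K1K2/[H⁺]²) = 1/(1 + 10^+2.37 + 10^+1.73) = 0.003459
DIC = [CO2*]/α₀ = 1.512×10^-5 / 0.003459 = 4.37 mmol/kg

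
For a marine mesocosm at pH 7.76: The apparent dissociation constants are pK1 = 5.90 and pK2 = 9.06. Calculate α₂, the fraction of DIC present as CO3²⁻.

α₂ = 0.0471

α₂ = 1 / (1 + [H⁺]/K2 + [H⁺]²/(K1K2)) = 1 / (1 + 10^+1.30 + 10^-0.56)
   = 1 / (1 + 19.953 + 0.27542) = 1/21.228 = 0.04711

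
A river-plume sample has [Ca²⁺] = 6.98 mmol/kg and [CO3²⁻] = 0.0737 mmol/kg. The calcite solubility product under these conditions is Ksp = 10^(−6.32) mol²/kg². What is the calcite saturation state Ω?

Ksp = 10^(−6.32) = 4.786×10^-7
Ω = [Ca²⁺][CO3²⁻]/Ksp = (6.98×10^-3)(0.0737×10^-3) / 4.786×10^-7 = 1.07

Ω = 1.07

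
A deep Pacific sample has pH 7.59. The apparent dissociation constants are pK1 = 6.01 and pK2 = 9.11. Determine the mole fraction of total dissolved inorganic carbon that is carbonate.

α₂ = 1 / (1 + [H⁺]/K2 + [H⁺]²/(K1K2)) = 1 / (1 + 10^+1.52 + 10^-0.06)
   = 1 / (1 + 33.113 + 0.87096) = 1/34.984 = 0.02858

α₂ = 0.0286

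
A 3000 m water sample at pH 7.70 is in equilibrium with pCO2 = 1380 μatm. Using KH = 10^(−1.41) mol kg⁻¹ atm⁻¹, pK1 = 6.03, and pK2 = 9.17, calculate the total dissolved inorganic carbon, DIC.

DIC = 2.65 mmol/kg

[CO2*] = KH · pCO2 = 10^(−1.41) × 1380×10^-6 = 5.369×10^-5 mol/kg
α₀ = 1/(1 + K1/[H⁺] + K1K2/[H⁺]²) = 1/(1 + 10^+1.67 + 10^+0.20) = 0.02026
DIC = [CO2*]/α₀ = 5.369×10^-5 / 0.02026 = 2.65 mmol/kg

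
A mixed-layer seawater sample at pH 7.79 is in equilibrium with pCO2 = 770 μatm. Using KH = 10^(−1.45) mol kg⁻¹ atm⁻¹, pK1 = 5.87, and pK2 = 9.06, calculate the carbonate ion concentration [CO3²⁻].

[CO2*] = KH · pCO2 = 10^(−1.45) × 770×10^-6 = 2.732×10^-5 mol/kg
α₀ = 1/(1 + K1/[H⁺] + K1K2/[H⁺]²) = 1/(1 + 10^+1.92 + 10^+0.65) = 0.01128
DIC = [CO2*]/α₀ = 2.732×10^-5 / 0.01128 = 2.422 mmol/kg
[CO3²⁻] = α₂·DIC; α₂ = 0.05039, so [CO3²⁻] = 0.05039 × 2.422 = 0.122 mmol/kg

[CO3²⁻] = 0.122 mmol/kg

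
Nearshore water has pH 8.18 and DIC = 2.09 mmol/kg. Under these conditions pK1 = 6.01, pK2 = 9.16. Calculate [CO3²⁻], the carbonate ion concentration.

α₂ = 1 / (1 + [H⁺]/K2 + [H⁺]²/(K1K2)) = 1 / (1 + 10^+0.98 + 10^-1.19)
   = 1 / (1 + 9.5499 + 0.064565) = 1/10.614 = 0.09421
[CO3²⁻] = α₂ × DIC = 0.09421 × 2.09 = 0.197 mmol/kg

[CO3²⁻] = 0.197 mmol/kg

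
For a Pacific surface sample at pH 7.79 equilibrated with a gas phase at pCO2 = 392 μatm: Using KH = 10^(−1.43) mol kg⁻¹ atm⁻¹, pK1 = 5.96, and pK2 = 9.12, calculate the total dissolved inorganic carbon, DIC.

[CO2*] = KH · pCO2 = 10^(−1.43) × 392×10^-6 = 1.456×10^-5 mol/kg
α₀ = 1/(1 + K1/[H⁺] + K1K2/[H⁺]²) = 1/(1 + 10^+1.83 + 10^+0.50) = 0.01393
DIC = [CO2*]/α₀ = 1.456×10^-5 / 0.01393 = 1.05 mmol/kg

DIC = 1.05 mmol/kg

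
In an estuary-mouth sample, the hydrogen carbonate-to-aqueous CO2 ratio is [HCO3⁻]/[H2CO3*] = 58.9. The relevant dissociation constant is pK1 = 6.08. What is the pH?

From K1 = [H⁺][HCO3⁻]/[H2CO3*]:  pH = pK1 + log₁₀([HCO3⁻]/[H2CO3*])
log₁₀(58.9) = +1.770
pH = 6.08 + (+1.770) = 7.85

pH = 7.85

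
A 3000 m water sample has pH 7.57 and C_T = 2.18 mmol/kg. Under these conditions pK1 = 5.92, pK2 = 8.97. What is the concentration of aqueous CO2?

[CO2*] = 0.0459 mmol/kg

α₀ = 1 / (1 + K1/[H⁺] + K1K2/[H⁺]²) = 1 / (1 + 10^+1.65 + 10^+0.25)
   = 1 / (1 + 44.668 + 1.7783) = 1/47.447 = 0.02108
[CO2*] = α₀ × DIC = 0.02108 × 2.18 = 0.0459 mmol/kg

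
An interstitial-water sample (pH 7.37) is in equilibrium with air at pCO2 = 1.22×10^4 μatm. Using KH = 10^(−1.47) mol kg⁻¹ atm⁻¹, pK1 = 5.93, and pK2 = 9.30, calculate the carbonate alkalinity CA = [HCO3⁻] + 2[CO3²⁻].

CA = 11.7 mmol/kg

[CO2*] = KH · pCO2 = 10^(−1.47) × 1.22×10^4×10^-6 = 4.134×10^-4 mol/kg
α₀ = 1/(1 + K1/[H⁺] + K1K2/[H⁺]²) = 1/(1 + 10^+1.44 + 10^-0.49) = 0.03464
DIC = [CO2*]/α₀ = 4.134×10^-4 / 0.03464 = 11.93 mmol/kg
CA = (α₁ + 2α₂)·DIC = (0.9541 + 2×0.01121) × 11.93 = 11.7 mmol/kg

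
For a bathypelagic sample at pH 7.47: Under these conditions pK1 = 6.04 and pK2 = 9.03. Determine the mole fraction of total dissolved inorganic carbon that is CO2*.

α₀ = 1 / (1 + K1/[H⁺] + K1K2/[H⁺]²) = 1 / (1 + 10^+1.43 + 10^-0.13)
   = 1 / (1 + 26.915 + 0.74131) = 1/28.657 = 0.03490

α₀ = 0.0349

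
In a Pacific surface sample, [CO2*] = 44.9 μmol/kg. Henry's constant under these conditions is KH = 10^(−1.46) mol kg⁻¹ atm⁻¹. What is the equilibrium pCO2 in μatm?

pCO2 = 1290 μatm

KH = 10^(−1.46) = 3.467×10^-2 mol kg⁻¹ atm⁻¹
pCO2 = [CO2*]/KH = 44.9×10^-6 / 3.467×10^-2 = 1.29×10^-3 atm = 1290 μatm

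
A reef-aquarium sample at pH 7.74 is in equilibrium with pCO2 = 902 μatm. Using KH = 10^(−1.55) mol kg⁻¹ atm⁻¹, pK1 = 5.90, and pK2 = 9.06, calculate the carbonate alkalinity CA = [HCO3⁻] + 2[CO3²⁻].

CA = 1.93 mmol/kg

[CO2*] = KH · pCO2 = 10^(−1.55) × 902×10^-6 = 2.542×10^-5 mol/kg
α₀ = 1/(1 + K1/[H⁺] + K1K2/[H⁺]²) = 1/(1 + 10^+1.84 + 10^+0.52) = 0.01361
DIC = [CO2*]/α₀ = 2.542×10^-5 / 0.01361 = 1.868 mmol/kg
CA = (α₁ + 2α₂)·DIC = (0.9413 + 2×0.04506) × 1.868 = 1.93 mmol/kg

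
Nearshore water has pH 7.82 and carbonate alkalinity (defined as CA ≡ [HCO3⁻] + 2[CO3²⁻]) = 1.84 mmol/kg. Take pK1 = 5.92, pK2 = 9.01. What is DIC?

DIC = 1.76 mmol/kg

CA = [HCO3⁻] + 2[CO3²⁻] = (α₁ + 2α₂)·DIC
At pH 7.82: [H⁺]/K1 = 10^-1.90 = 0.012589, K2/[H⁺] = 10^-1.19 = 0.064565
α₁ = 1/(1 + 0.012589 + 0.064565) = 1/1.0772 = 0.9284; α₂ = α₁·K2/[H⁺] = 0.05994
α₁ + 2α₂ = 1.0483
DIC = CA / (α₁ + 2α₂) = 1.84 / 1.0483 = 1.76 mmol/kg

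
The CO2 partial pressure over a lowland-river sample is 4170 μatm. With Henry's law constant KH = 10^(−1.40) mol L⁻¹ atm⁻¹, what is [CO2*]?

[CO2*] = 166 μmol/L

KH = 10^(−1.40) = 3.981×10^-2 mol L⁻¹ atm⁻¹
[CO2*] = KH · pCO2 = 3.981×10^-2 × 4170×10^-6 atm = 1.66×10^-4 mol/L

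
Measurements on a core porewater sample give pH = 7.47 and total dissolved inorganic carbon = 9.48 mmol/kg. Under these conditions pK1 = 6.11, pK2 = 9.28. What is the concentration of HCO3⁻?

[HCO3⁻] = 8.95 mmol/kg

α₁ = 1 / (1 + [H⁺]/K1 + K2/[H⁺]) = 1 / (1 + 10^-1.36 + 10^-1.81)
   = 1 / (1 + 0.043652 + 0.015488) = 1/1.0591 = 0.9442
[HCO3⁻] = α₁ × DIC = 0.9442 × 9.48 = 8.95 mmol/kg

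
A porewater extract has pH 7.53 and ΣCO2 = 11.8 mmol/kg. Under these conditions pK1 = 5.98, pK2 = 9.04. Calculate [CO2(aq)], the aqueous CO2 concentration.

[CO2*] = 0.314 mmol/kg

α₀ = 1 / (1 + K1/[H⁺] + K1K2/[H⁺]²) = 1 / (1 + 10^+1.55 + 10^+0.04)
   = 1 / (1 + 35.481 + 1.0965) = 1/37.578 = 0.02661
[CO2*] = α₀ × DIC = 0.02661 × 11.8 = 0.314 mmol/kg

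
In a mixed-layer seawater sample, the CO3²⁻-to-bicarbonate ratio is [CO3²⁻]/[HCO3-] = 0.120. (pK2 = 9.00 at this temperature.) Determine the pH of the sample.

pH = 8.08

From K2 = [H⁺][CO3²⁻]/[HCO3-]:  pH = pK2 + log₁₀([CO3²⁻]/[HCO3-])
log₁₀(0.120) = -0.921
pH = 9.00 + (-0.921) = 8.08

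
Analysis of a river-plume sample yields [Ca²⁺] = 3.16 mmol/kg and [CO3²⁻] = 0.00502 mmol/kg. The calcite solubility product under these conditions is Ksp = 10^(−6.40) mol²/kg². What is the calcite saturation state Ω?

Ksp = 10^(−6.40) = 3.981×10^-7
Ω = [Ca²⁺][CO3²⁻]/Ksp = (3.16×10^-3)(0.00502×10^-3) / 3.981×10^-7 = 0.0398

Ω = 0.0398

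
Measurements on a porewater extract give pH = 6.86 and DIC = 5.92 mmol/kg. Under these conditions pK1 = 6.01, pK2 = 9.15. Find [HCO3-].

[HCO3⁻] = 5.16 mmol/kg

α₁ = 1 / (1 + [H⁺]/K1 + K2/[H⁺]) = 1 / (1 + 10^-0.85 + 10^-2.29)
   = 1 / (1 + 0.14125 + 0.0051286) = 1/1.1464 = 0.8723
[HCO3⁻] = α₁ × DIC = 0.8723 × 5.92 = 5.16 mmol/kg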